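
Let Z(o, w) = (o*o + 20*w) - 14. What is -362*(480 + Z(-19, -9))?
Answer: -234214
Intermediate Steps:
Z(o, w) = -14 + o**2 + 20*w (Z(o, w) = (o**2 + 20*w) - 14 = -14 + o**2 + 20*w)
-362*(480 + Z(-19, -9)) = -362*(480 + (-14 + (-19)**2 + 20*(-9))) = -362*(480 + (-14 + 361 - 180)) = -362*(480 + 167) = -362*647 = -234214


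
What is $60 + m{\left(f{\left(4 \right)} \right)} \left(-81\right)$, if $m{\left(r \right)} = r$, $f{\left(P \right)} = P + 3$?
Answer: $-507$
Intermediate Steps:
$f{\left(P \right)} = 3 + P$
$60 + m{\left(f{\left(4 \right)} \right)} \left(-81\right) = 60 + \left(3 + 4\right) \left(-81\right) = 60 + 7 \left(-81\right) = 60 - 567 = -507$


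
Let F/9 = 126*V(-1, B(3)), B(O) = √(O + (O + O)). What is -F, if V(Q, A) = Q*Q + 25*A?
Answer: -86184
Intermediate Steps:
B(O) = √3*√O (B(O) = √(O + 2*O) = √(3*O) = √3*√O)
V(Q, A) = Q² + 25*A
F = 86184 (F = 9*(126*((-1)² + 25*(√3*√3))) = 9*(126*(1 + 25*3)) = 9*(126*(1 + 75)) = 9*(126*76) = 9*9576 = 86184)
-F = -1*86184 = -86184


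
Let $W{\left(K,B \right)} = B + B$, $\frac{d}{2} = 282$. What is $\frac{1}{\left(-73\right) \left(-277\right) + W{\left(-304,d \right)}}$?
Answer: $\frac{1}{21349} \approx 4.6841 \cdot 10^{-5}$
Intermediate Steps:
$d = 564$ ($d = 2 \cdot 282 = 564$)
$W{\left(K,B \right)} = 2 B$
$\frac{1}{\left(-73\right) \left(-277\right) + W{\left(-304,d \right)}} = \frac{1}{\left(-73\right) \left(-277\right) + 2 \cdot 564} = \frac{1}{20221 + 1128} = \frac{1}{21349}$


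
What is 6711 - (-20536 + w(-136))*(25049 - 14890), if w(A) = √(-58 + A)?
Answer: 208631935 - 10159*I*√194 ≈ 2.0863e+8 - 1.415e+5*I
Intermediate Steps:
6711 - (-20536 + w(-136))*(25049 - 14890) = 6711 - (-20536 + √(-58 - 136))*(25049 - 14890) = 6711 - (-20536 + √(-194))*10159 = 6711 - (-20536 + I*√194)*10159 = 6711 - (-208625224 + 10159*I*√194) = 6711 + (208625224 - 10159*I*√194) = 208631935 - 10159*I*√194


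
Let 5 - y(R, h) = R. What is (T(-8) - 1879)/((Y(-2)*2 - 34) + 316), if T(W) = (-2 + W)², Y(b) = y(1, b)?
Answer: -1779/290 ≈ -6.1345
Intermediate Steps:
y(R, h) = 5 - R
Y(b) = 4 (Y(b) = 5 - 1*1 = 5 - 1 = 4)
(T(-8) - 1879)/((Y(-2)*2 - 34) + 316) = ((-2 - 8)² - 1879)/((4*2 - 34) + 316) = ((-10)² - 1879)/((8 - 34) + 316) = (100 - 1879)/(-26 + 316) = -1779/290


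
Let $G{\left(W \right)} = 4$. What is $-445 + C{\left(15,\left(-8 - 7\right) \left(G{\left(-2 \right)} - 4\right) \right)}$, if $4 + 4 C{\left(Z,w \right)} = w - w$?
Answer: $-446$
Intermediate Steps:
$C{\left(Z,w \right)} = -1$ ($C{\left(Z,w \right)} = -1 + \frac{w - w}{4} = -1 + \frac{1}{4} \cdot 0 = -1 + 0 = -1$)
$-445 + C{\left(15,\left(-8 - 7\right) \left(G{\left(-2 \right)} - 4\right) \right)} = -445 - 1 = -446$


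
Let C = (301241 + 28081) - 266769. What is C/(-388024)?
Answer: -62553/388024 ≈ -0.16121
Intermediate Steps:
C = 62553 (C = 329322 - 266769 = 62553)
C/(-388024) = 62553/(-388024) = 62553*(-1/388024) = -62553/388024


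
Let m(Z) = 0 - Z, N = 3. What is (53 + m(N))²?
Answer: 2500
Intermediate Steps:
m(Z) = -Z
(53 + m(N))² = (53 - 1*3)² = (53 - 3)² = 50² = 2500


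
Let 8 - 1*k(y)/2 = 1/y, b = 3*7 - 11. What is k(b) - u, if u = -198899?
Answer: 994574/5 ≈ 1.9891e+5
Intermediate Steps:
b = 10 (b = 21 - 11 = 10)
k(y) = 16 - 2/y
k(b) - u = (16 - 2/10) - 1*(-198899) = (16 - 2*1/10) + 198899 = (16 - 1/5) + 198899 = 79/5 + 198899 = 994574/5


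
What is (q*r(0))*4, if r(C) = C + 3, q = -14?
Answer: -168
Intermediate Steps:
r(C) = 3 + C
(q*r(0))*4 = -14*(3 + 0)*4 = -14*3*4 = -42*4 = -168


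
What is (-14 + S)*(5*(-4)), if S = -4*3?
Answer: 520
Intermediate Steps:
S = -12
(-14 + S)*(5*(-4)) = (-14 - 12)*(5*(-4)) = -26*(-20) = 520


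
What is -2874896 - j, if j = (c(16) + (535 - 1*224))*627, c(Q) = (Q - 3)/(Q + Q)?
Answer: -98244727/32 ≈ -3.0701e+6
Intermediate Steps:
c(Q) = (-3 + Q)/(2*Q) (c(Q) = (-3 + Q)/((2*Q)) = (-3 + Q)*(1/(2*Q)) = (-3 + Q)/(2*Q))
j = 6248055/32 (j = ((½)*(-3 + 16)/16 + (535 - 1*224))*627 = ((½)*(1/16)*13 + (535 - 224))*627 = (13/32 + 311)*627 = (9965/32)*627 = 6248055/32 ≈ 1.9525e+5)
-2874896 - j = -2874896 - 1*6248055/32 = -2874896 - 6248055/32 = -98244727/32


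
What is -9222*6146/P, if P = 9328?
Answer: -267351/44 ≈ -6076.2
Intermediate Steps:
-9222*6146/P = -9222/(9328/((14*439))) = -9222/(9328/6146) = -9222/(9328*(1/6146)) = -9222/4664/3073 = -9222*3073/4664 = -267351/44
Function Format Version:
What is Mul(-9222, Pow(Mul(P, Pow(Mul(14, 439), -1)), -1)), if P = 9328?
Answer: Rational(-267351, 44) ≈ -6076.2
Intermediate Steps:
Mul(-9222, Pow(Mul(P, Pow(Mul(14, 439), -1)), -1)) = Mul(-9222, Pow(Mul(9328, Pow(Mul(14, 439), -1)), -1)) = Mul(-9222, Pow(Mul(9328, Pow(6146, -1)), -1)) = Mul(-9222, Pow(Mul(9328, Rational(1, 6146)), -1)) = Mul(-9222, Pow(Rational(4664, 3073), -1)) = Mul(-9222, Rational(3073, 4664)) = Rational(-267351, 44)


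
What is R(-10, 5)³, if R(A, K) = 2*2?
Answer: 64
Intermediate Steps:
R(A, K) = 4
R(-10, 5)³ = 4³ = 64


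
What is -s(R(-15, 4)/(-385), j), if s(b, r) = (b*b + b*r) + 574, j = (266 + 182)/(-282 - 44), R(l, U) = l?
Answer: -554678821/966427 ≈ -573.95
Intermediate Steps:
j = -224/163 (j = 448/(-326) = 448*(-1/326) = -224/163 ≈ -1.3742)
s(b, r) = 574 + b² + b*r (s(b, r) = (b² + b*r) + 574 = 574 + b² + b*r)
-s(R(-15, 4)/(-385), j) = -(574 + (-15/(-385))² - 15/(-385)*(-224/163)) = -(574 + (-15*(-1/385))² - 15*(-1/385)*(-224/163)) = -(574 + (3/77)² + (3/77)*(-224/163)) = -(574 + 9/5929 - 96/1793) = -1*554678821/966427 = -554678821/966427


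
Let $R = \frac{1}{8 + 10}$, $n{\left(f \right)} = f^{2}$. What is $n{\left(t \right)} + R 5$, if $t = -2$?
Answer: $\frac{77}{18} \approx 4.2778$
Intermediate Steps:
$R = \frac{1}{18} \approx 0.055556$
$n{\left(t \right)} + R 5 = \left(-2\right)^{2} + \frac{1}{18} \cdot 5 = 4 + \frac{5}{18} = \frac{77}{18}$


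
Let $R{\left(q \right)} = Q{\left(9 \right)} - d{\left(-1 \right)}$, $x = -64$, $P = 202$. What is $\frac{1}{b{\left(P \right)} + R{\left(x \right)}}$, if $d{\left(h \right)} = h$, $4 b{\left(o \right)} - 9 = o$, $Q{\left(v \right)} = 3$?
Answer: $\frac{4}{227} \approx 0.017621$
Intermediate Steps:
$b{\left(o \right)} = \frac{9}{4} + \frac{o}{4}$
$R{\left(q \right)} = 4$ ($R{\left(q \right)} = 3 - -1 = 3 + 1 = 4$)
$\frac{1}{b{\left(P \right)} + R{\left(x \right)}} = \frac{1}{\left(\frac{9}{4} + \frac{1}{4} \cdot 202\right) + 4} = \frac{1}{\left(\frac{9}{4} + \frac{101}{2}\right) + 4} = \frac{1}{\frac{211}{4} + 4} = \frac{1}{\frac{227}{4}} = \frac{4}{227}$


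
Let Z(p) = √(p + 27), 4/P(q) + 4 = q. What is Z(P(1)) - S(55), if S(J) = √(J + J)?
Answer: -√110 + √231/3 ≈ -5.4219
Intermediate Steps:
P(q) = 4/(-4 + q)
S(J) = √2*√J (S(J) = √(2*J) = √2*√J)
Z(p) = √(27 + p)
Z(P(1)) - S(55) = √(27 + 4/(-4 + 1)) - √2*√55 = √(27 + 4/(-3)) - √110 = √(27 + 4*(-⅓)) - √110 = √(27 - 4/3) - √110 = √(77/3) - √110 = √231/3 - √110 = -√110 + √231/3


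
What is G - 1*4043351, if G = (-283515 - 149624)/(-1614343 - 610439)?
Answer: -1285082013049/317826 ≈ -4.0434e+6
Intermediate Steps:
G = 61877/317826 (G = -433139/(-2224782) = -433139*(-1/2224782) = 61877/317826 ≈ 0.19469)
G - 1*4043351 = 61877/317826 - 1*4043351 = 61877/317826 - 4043351 = -1285082013049/317826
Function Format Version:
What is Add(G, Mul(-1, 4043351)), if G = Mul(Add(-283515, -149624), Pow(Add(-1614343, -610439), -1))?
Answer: Rational(-1285082013049, 317826) ≈ -4.0434e+6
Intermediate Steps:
G = Rational(61877, 317826) (G = Mul(-433139, Pow(-2224782, -1)) = Mul(-433139, Rational(-1, 2224782)) = Rational(61877, 317826) ≈ 0.19469)
Add(G, Mul(-1, 4043351)) = Add(Rational(61877, 317826), Mul(-1, 4043351)) = Add(Rational(61877, 317826), -4043351) = Rational(-1285082013049, 317826)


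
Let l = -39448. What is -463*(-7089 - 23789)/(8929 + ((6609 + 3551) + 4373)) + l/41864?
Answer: 37348983320/61388323 ≈ 608.41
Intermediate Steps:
-463*(-7089 - 23789)/(8929 + ((6609 + 3551) + 4373)) + l/41864 = -463*(-7089 - 23789)/(8929 + ((6609 + 3551) + 4373)) - 39448/41864 = -463*(-30878/(8929 + (10160 + 4373))) - 39448*1/41864 = -463*(-30878/(8929 + 14533)) - 4931/5233 = -463/(23462*(-1/30878)) - 4931/5233 = -463/(-11731/15439) - 4931/5233 = -463*(-15439/11731) - 4931/5233 = 7148257/11731 - 4931/5233 = 37348983320/61388323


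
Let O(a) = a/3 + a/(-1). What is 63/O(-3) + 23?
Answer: 109/2 ≈ 54.500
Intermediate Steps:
O(a) = -2*a/3 (O(a) = a*(⅓) + a*(-1) = a/3 - a = -2*a/3)
63/O(-3) + 23 = 63/(-⅔*(-3)) + 23 = 63/2 + 23 = 109/2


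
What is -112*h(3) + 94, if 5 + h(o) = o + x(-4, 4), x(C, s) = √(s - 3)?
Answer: 206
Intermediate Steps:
x(C, s) = √(-3 + s)
h(o) = -4 + o (h(o) = -5 + (o + √(-3 + 4)) = -5 + (o + √1) = -5 + (o + 1) = -5 + (1 + o) = -4 + o)
-112*h(3) + 94 = -112*(-4 + 3) + 94 = -112*(-1) + 94 = 112 + 94 = 206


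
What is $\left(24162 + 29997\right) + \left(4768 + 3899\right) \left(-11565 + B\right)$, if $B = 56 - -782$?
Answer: $-92916750$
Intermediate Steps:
$B = 838$ ($B = 56 + 782 = 838$)
$\left(24162 + 29997\right) + \left(4768 + 3899\right) \left(-11565 + B\right) = \left(24162 + 29997\right) + \left(4768 + 3899\right) \left(-11565 + 838\right) = 54159 + 8667 \left(-10727\right) = 54159 - 92970909 = -92916750$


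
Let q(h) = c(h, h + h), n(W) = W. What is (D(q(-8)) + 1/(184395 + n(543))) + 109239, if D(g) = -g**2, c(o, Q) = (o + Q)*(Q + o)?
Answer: -41155547705/184938 ≈ -2.2254e+5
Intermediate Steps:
c(o, Q) = (Q + o)**2 (c(o, Q) = (Q + o)*(Q + o) = (Q + o)**2)
q(h) = 9*h**2 (q(h) = ((h + h) + h)**2 = (2*h + h)**2 = (3*h)**2 = 9*h**2)
(D(q(-8)) + 1/(184395 + n(543))) + 109239 = (-(9*(-8)**2)**2 + 1/(184395 + 543)) + 109239 = (-(9*64)**2 + 1/184938) + 109239 = (-1*576**2 + 1/184938) + 109239 = (-1*331776 + 1/184938) + 109239 = (-331776 + 1/184938) + 109239 = -61357989887/184938 + 109239 = -41155547705/184938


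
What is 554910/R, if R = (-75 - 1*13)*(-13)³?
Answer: 277455/96668 ≈ 2.8702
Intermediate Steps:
R = 193336 (R = (-75 - 13)*(-2197) = -88*(-2197) = 193336)
554910/R = 554910/193336 = 554910*(1/193336) = 277455/96668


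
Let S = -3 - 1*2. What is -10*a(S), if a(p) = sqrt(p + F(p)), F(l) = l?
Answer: -10*I*sqrt(10) ≈ -31.623*I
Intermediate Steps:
S = -5 (S = -3 - 2 = -5)
a(p) = sqrt(2)*sqrt(p) (a(p) = sqrt(p + p) = sqrt(2*p) = sqrt(2)*sqrt(p))
-10*a(S) = -10*sqrt(2)*sqrt(-5) = -10*sqrt(2)*I*sqrt(5) = -10*I*sqrt(10)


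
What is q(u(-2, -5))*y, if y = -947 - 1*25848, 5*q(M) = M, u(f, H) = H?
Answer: 26795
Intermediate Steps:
q(M) = M/5
y = -26795 (y = -947 - 25848 = -26795)
q(u(-2, -5))*y = ((⅕)*(-5))*(-26795) = -1*(-26795) = 26795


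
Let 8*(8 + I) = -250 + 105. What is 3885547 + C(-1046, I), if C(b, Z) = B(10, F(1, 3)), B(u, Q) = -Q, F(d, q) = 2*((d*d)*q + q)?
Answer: 3885535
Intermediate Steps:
F(d, q) = 2*q + 2*q*d**2 (F(d, q) = 2*(d**2*q + q) = 2*(q*d**2 + q) = 2*(q + q*d**2) = 2*q + 2*q*d**2)
I = -209/8 (I = -8 + (-250 + 105)/8 = -8 + (1/8)*(-145) = -8 - 145/8 = -209/8 ≈ -26.125)
C(b, Z) = -12 (C(b, Z) = -2*3*(1 + 1**2) = -2*3*(1 + 1) = -2*3*2 = -1*12 = -12)
3885547 + C(-1046, I) = 3885547 - 12 = 3885535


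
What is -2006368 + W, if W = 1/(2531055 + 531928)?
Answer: -6145471075743/3062983 ≈ -2.0064e+6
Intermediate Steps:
W = 1/3062983 ≈ 3.2648e-7
-2006368 + W = -2006368 + 1/3062983 = -6145471075743/3062983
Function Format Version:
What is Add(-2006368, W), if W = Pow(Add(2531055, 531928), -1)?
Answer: Rational(-6145471075743, 3062983) ≈ -2.0064e+6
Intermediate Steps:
W = Rational(1, 3062983) (W = Pow(3062983, -1) = Rational(1, 3062983) ≈ 3.2648e-7)
Add(-2006368, W) = Add(-2006368, Rational(1, 3062983)) = Rational(-6145471075743, 3062983)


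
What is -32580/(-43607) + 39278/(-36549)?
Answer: -522029326/1593792243 ≈ -0.32754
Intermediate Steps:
-32580/(-43607) + 39278/(-36549) = -32580*(-1/43607) + 39278*(-1/36549) = 32580/43607 - 39278/36549 = -522029326/1593792243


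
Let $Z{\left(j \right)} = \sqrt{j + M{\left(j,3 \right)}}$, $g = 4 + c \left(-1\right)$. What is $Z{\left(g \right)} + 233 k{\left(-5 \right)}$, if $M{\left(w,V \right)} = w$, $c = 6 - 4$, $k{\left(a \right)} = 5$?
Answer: $1167$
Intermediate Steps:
$c = 2$ ($c = 6 - 4 = 2$)
$g = 2$ ($g = 4 + 2 \left(-1\right) = 4 - 2 = 2$)
$Z{\left(j \right)} = \sqrt{2} \sqrt{j}$ ($Z{\left(j \right)} = \sqrt{j + j} = \sqrt{2 j} = \sqrt{2} \sqrt{j}$)
$Z{\left(g \right)} + 233 k{\left(-5 \right)} = \sqrt{2} \sqrt{2} + 233 \cdot 5 = 2 + 1165 = 1167$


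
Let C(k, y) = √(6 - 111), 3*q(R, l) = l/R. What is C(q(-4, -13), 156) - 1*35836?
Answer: -35836 + I*√105 ≈ -35836.0 + 10.247*I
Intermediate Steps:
q(R, l) = l/(3*R) (q(R, l) = (l/R)/3 = l/(3*R))
C(k, y) = I*√105 (C(k, y) = √(-105) = I*√105)
C(q(-4, -13), 156) - 1*35836 = I*√105 - 1*35836 = I*√105 - 35836 = -35836 + I*√105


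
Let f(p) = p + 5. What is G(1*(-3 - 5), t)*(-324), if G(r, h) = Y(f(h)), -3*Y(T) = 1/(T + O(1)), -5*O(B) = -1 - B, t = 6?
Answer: 180/19 ≈ 9.4737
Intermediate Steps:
f(p) = 5 + p
O(B) = ⅕ + B/5 (O(B) = -(-1 - B)/5 = ⅕ + B/5)
Y(T) = -1/(3*(⅖ + T)) (Y(T) = -1/(3*(T + (⅕ + (⅕)*1))) = -1/(3*(T + (⅕ + ⅕))) = -1/(3*(T + ⅖)) = -1/(3*(⅖ + T)))
G(r, h) = -5/(81 + 15*h) (G(r, h) = -5/(6 + 15*(5 + h)) = -5/(6 + (75 + 15*h)) = -5/(81 + 15*h))
G(1*(-3 - 5), t)*(-324) = -5/(81 + 15*6)*(-324) = -5/(81 + 90)*(-324) = -5/171*(-324) = 180/19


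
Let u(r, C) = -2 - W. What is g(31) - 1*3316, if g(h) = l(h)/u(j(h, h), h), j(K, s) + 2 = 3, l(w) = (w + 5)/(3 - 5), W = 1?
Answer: -3310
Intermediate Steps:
l(w) = -5/2 - w/2 (l(w) = (5 + w)/(-2) = (5 + w)*(-½) = -5/2 - w/2)
j(K, s) = 1 (j(K, s) = -2 + 3 = 1)
u(r, C) = -3 (u(r, C) = -2 - 1*1 = -2 - 1 = -3)
g(h) = ⅚ + h/6 (g(h) = (-5/2 - h/2)/(-3) = (-5/2 - h/2)*(-⅓) = ⅚ + h/6)
g(31) - 1*3316 = (⅚ + (⅙)*31) - 1*3316 = (⅚ + 31/6) - 3316 = 6 - 3316 = -3310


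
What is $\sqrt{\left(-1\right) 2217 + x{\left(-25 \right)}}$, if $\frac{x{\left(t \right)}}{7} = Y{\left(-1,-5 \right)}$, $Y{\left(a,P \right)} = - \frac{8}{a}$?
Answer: $i \sqrt{2161} \approx 46.487 i$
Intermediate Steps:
$x{\left(t \right)} = 56$ ($x{\left(t \right)} = 7 \left(- \frac{8}{-1}\right) = 7 \left(\left(-8\right) \left(-1\right)\right) = 7 \cdot 8 = 56$)
$\sqrt{\left(-1\right) 2217 + x{\left(-25 \right)}} = \sqrt{\left(-1\right) 2217 + 56} = \sqrt{-2217 + 56} = \sqrt{-2161} = i \sqrt{2161}$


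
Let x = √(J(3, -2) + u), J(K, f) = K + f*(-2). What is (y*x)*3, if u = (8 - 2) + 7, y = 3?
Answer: 18*√5 ≈ 40.249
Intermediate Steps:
J(K, f) = K - 2*f
u = 13 (u = 6 + 7 = 13)
x = 2*√5 (x = √((3 - 2*(-2)) + 13) = √((3 + 4) + 13) = √(7 + 13) = √20 = 2*√5 ≈ 4.4721)
(y*x)*3 = (3*(2*√5))*3 = (6*√5)*3 = 18*√5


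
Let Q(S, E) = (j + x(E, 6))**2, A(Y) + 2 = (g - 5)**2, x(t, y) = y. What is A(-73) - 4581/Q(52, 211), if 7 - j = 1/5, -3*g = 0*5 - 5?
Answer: -694853/36864 ≈ -18.849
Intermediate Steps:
g = 5/3 (g = -(0*5 - 5)/3 = -(0 - 5)/3 = -1/3*(-5) = 5/3 ≈ 1.6667)
A(Y) = 82/9 (A(Y) = -2 + (5/3 - 5)**2 = -2 + (-10/3)**2 = -2 + 100/9 = 82/9)
j = 34/5 (j = 7 - 1/5 = 34/5 ≈ 6.8000)
Q(S, E) = 4096/25 (Q(S, E) = (34/5 + 6)**2 = (64/5)**2 = 4096/25)
A(-73) - 4581/Q(52, 211) = 82/9 - 4581/4096/25 = 82/9 - 4581*25/4096 = 82/9 - 114525/4096 = -694853/36864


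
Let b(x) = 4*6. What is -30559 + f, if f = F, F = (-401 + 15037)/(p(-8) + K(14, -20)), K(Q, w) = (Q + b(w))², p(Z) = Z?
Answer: -10967022/359 ≈ -30549.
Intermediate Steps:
b(x) = 24
K(Q, w) = (24 + Q)² (K(Q, w) = (Q + 24)² = (24 + Q)²)
F = 3659/359 (F = (-401 + 15037)/(-8 + (24 + 14)²) = 14636/(-8 + 38²) = 14636/(-8 + 1444) = 14636/1436 = 14636*(1/1436) = 3659/359 ≈ 10.192)
f = 3659/359 ≈ 10.192
-30559 + f = -30559 + 3659/359 = -10967022/359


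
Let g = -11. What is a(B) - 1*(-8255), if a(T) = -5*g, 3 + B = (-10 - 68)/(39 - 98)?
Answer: 8310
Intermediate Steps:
B = -99/59 (B = -3 + (-10 - 68)/(39 - 98) = -3 - 78/(-59) = -3 - 78*(-1/59) = -3 + 78/59 = -99/59 ≈ -1.6780)
a(T) = 55 (a(T) = -5*(-11) = 55)
a(B) - 1*(-8255) = 55 - 1*(-8255) = 55 + 8255 = 8310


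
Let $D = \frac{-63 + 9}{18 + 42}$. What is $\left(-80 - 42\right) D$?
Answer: $\frac{549}{5} \approx 109.8$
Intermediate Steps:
$D = - \frac{9}{10}$ ($D = - \frac{54}{60} = \left(-54\right) \frac{1}{60} = - \frac{9}{10} \approx -0.9$)
$\left(-80 - 42\right) D = \left(-80 - 42\right) \left(- \frac{9}{10}\right) = \left(-122\right) \left(- \frac{9}{10}\right) = \frac{549}{5}$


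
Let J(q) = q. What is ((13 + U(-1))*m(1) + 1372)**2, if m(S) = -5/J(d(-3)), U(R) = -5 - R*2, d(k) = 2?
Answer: 1814409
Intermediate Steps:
U(R) = -5 - 2*R
m(S) = -5/2
((13 + U(-1))*m(1) + 1372)**2 = ((13 + (-5 - 2*(-1)))*(-5/2) + 1372)**2 = ((13 + (-5 + 2))*(-5/2) + 1372)**2 = ((13 - 3)*(-5/2) + 1372)**2 = (10*(-5/2) + 1372)**2 = (-25 + 1372)**2 = 1347**2 = 1814409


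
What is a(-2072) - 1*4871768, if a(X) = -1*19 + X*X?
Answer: -578603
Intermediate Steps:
a(X) = -19 + X²
a(-2072) - 1*4871768 = (-19 + (-2072)²) - 1*4871768 = (-19 + 4293184) - 4871768 = 4293165 - 4871768 = -578603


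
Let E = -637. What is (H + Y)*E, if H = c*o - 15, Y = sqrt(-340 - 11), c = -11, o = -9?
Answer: -53508 - 1911*I*sqrt(39) ≈ -53508.0 - 11934.0*I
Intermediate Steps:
Y = 3*I*sqrt(39) (Y = sqrt(-351) = 3*I*sqrt(39) ≈ 18.735*I)
H = 84 (H = -11*(-9) - 15 = 99 - 15 = 84)
(H + Y)*E = (84 + 3*I*sqrt(39))*(-637) = -53508 - 1911*I*sqrt(39)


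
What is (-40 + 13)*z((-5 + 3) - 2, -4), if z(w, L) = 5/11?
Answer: -135/11 ≈ -12.273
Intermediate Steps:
z(w, L) = 5/11 (z(w, L) = 5*(1/11) = 5/11)
(-40 + 13)*z((-5 + 3) - 2, -4) = (-40 + 13)*(5/11) = -27*5/11 = -135/11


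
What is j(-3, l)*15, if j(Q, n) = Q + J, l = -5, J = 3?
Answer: 0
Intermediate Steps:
j(Q, n) = 3 + Q (j(Q, n) = Q + 3 = 3 + Q)
j(-3, l)*15 = (3 - 3)*15 = 0*15 = 0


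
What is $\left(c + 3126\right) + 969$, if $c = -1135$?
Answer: $2960$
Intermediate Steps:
$\left(c + 3126\right) + 969 = \left(-1135 + 3126\right) + 969 = 1991 + 969 = 2960$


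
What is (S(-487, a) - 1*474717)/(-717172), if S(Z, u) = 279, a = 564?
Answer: 237219/358586 ≈ 0.66154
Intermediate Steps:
(S(-487, a) - 1*474717)/(-717172) = (279 - 1*474717)/(-717172) = (279 - 474717)*(-1/717172) = -474438*(-1/717172) = 237219/358586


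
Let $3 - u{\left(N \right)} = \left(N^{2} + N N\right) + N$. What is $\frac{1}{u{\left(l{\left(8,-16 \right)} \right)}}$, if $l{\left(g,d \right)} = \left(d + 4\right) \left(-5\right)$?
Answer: $- \frac{1}{7257} \approx -0.0001378$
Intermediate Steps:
$l{\left(g,d \right)} = -20 - 5 d$ ($l{\left(g,d \right)} = \left(4 + d\right) \left(-5\right) = -20 - 5 d$)
$u{\left(N \right)} = 3 - N - 2 N^{2}$ ($u{\left(N \right)} = 3 - \left(\left(N^{2} + N N\right) + N\right) = 3 - \left(\left(N^{2} + N^{2}\right) + N\right) = 3 - \left(2 N^{2} + N\right) = 3 - \left(N + 2 N^{2}\right) = 3 - N - 2 N^{2}$)
$\frac{1}{u{\left(l{\left(8,-16 \right)} \right)}} = \frac{1}{3 - \left(-20 - -80\right) - 2 \left(-20 - -80\right)^{2}} = \frac{1}{3 - \left(-20 + 80\right) - 2 \left(-20 + 80\right)^{2}} = \frac{1}{3 - 60 - 2 \cdot 60^{2}} = \frac{1}{3 - 60 - 7200} = \frac{1}{-7257} = - \frac{1}{7257}$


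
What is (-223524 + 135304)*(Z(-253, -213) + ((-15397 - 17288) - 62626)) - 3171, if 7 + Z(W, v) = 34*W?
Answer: 9167819229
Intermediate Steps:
Z(W, v) = -7 + 34*W
(-223524 + 135304)*(Z(-253, -213) + ((-15397 - 17288) - 62626)) - 3171 = (-223524 + 135304)*((-7 + 34*(-253)) + ((-15397 - 17288) - 62626)) - 3171 = -88220*((-7 - 8602) + (-32685 - 62626)) - 3171 = -88220*(-8609 - 95311) - 3171 = -88220*(-103920) - 3171 = 9167822400 - 3171 = 9167819229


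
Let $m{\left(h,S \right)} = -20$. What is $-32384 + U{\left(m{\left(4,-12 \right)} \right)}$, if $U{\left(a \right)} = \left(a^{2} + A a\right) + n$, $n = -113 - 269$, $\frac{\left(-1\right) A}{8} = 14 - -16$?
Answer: $-27566$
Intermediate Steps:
$A = -240$ ($A = - 8 \left(14 - -16\right) = - 8 \left(14 + 16\right) = \left(-8\right) 30 = -240$)
$n = -382$ ($n = -113 - 269 = -382$)
$U{\left(a \right)} = -382 + a^{2} - 240 a$ ($U{\left(a \right)} = \left(a^{2} - 240 a\right) - 382 = -382 + a^{2} - 240 a$)
$-32384 + U{\left(m{\left(4,-12 \right)} \right)} = -32384 - \left(-4418 - 400\right) = -32384 + \left(-382 + 400 + 4800\right) = -32384 + 4818 = -27566$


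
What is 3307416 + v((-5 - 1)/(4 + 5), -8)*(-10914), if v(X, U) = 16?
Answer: 3132792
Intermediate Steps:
3307416 + v((-5 - 1)/(4 + 5), -8)*(-10914) = 3307416 + 16*(-10914) = 3307416 - 174624 = 3132792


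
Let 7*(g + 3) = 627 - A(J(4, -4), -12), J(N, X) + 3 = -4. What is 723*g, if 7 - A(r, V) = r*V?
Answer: 493809/7 ≈ 70544.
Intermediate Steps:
J(N, X) = -7 (J(N, X) = -3 - 4 = -7)
A(r, V) = 7 - V*r (A(r, V) = 7 - r*V = 7 - V*r)
g = 683/7 (g = -3 + (627 - (7 - 1*(-12)*(-7)))/7 = -3 + (627 - (7 - 84))/7 = -3 + (627 - 1*(-77))/7 = -3 + (627 + 77)/7 = -3 + (⅐)*704 = -3 + 704/7 = 683/7 ≈ 97.571)
723*g = 723*(683/7) = 493809/7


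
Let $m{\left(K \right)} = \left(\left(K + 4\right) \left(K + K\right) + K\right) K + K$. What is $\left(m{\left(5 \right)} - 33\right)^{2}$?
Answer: $199809$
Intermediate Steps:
$m{\left(K \right)} = K + K \left(K + 2 K \left(4 + K\right)\right)$ ($m{\left(K \right)} = \left(\left(4 + K\right) 2 K + K\right) K + K = \left(2 K \left(4 + K\right) + K\right) K + K = \left(K + 2 K \left(4 + K\right)\right) K + K = K \left(K + 2 K \left(4 + K\right)\right) + K = K + K \left(K + 2 K \left(4 + K\right)\right)$)
$\left(m{\left(5 \right)} - 33\right)^{2} = \left(5 \left(1 + 2 \cdot 5^{2} + 9 \cdot 5\right) - 33\right)^{2} = \left(5 \left(1 + 2 \cdot 25 + 45\right) - 33\right)^{2} = \left(5 \left(1 + 50 + 45\right) - 33\right)^{2} = \left(5 \cdot 96 - 33\right)^{2} = \left(480 - 33\right)^{2} = 447^{2} = 199809$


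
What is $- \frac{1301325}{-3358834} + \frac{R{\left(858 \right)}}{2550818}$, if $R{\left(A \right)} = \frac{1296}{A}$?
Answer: $\frac{237340553974347}{612595857174158} \approx 0.38743$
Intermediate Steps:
$- \frac{1301325}{-3358834} + \frac{R{\left(858 \right)}}{2550818} = - \frac{1301325}{-3358834} + \frac{1296 \cdot \frac{1}{858}}{2550818} = \left(-1301325\right) \left(- \frac{1}{3358834}\right) + 1296 \cdot \frac{1}{858} \cdot \frac{1}{2550818} = \frac{1301325}{3358834} + \frac{216}{143} \cdot \frac{1}{2550818} = \frac{1301325}{3358834} + \frac{108}{182383487} = \frac{237340553974347}{612595857174158}$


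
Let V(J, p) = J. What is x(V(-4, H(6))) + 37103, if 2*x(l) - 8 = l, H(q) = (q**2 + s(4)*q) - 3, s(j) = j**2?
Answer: 37105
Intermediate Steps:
H(q) = -3 + q**2 + 16*q (H(q) = (q**2 + 4**2*q) - 3 = (q**2 + 16*q) - 3 = -3 + q**2 + 16*q)
x(l) = 4 + l/2
x(V(-4, H(6))) + 37103 = (4 + (1/2)*(-4)) + 37103 = (4 - 2) + 37103 = 2 + 37103 = 37105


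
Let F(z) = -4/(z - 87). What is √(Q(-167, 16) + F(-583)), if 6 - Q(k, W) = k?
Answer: √19415595/335 ≈ 13.153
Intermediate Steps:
Q(k, W) = 6 - k
F(z) = -4/(-87 + z)
√(Q(-167, 16) + F(-583)) = √((6 - 1*(-167)) - 4/(-87 - 583)) = √((6 + 167) - 4/(-670)) = √(173 - 4*(-1/670)) = √(173 + 2/335) = √(57957/335) = √19415595/335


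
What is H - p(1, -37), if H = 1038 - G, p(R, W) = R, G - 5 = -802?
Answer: 1834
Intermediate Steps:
G = -797 (G = 5 - 802 = -797)
H = 1835 (H = 1038 - 1*(-797) = 1038 + 797 = 1835)
H - p(1, -37) = 1835 - 1*1 = 1835 - 1 = 1834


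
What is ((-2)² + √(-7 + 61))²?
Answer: 70 + 24*√6 ≈ 128.79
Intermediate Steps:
((-2)² + √(-7 + 61))² = (4 + √54)² = (4 + 3*√6)²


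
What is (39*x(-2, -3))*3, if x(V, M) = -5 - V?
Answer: -351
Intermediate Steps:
(39*x(-2, -3))*3 = (39*(-5 - 1*(-2)))*3 = (39*(-5 + 2))*3 = (39*(-3))*3 = -117*3 = -351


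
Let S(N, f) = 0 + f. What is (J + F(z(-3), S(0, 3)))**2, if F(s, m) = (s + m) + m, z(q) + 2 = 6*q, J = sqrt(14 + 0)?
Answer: (14 - sqrt(14))**2 ≈ 105.23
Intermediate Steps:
J = sqrt(14) ≈ 3.7417
z(q) = -2 + 6*q
S(N, f) = f
F(s, m) = s + 2*m (F(s, m) = (m + s) + m = s + 2*m)
(J + F(z(-3), S(0, 3)))**2 = (sqrt(14) + ((-2 + 6*(-3)) + 2*3))**2 = (sqrt(14) + ((-2 - 18) + 6))**2 = (sqrt(14) + (-20 + 6))**2 = (sqrt(14) - 14)**2 = (-14 + sqrt(14))**2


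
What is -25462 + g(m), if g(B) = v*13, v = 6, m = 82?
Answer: -25384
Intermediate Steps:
g(B) = 78 (g(B) = 6*13 = 78)
-25462 + g(m) = -25462 + 78 = -25384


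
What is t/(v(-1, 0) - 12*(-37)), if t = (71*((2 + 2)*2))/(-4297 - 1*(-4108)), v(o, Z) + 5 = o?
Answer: -284/41391 ≈ -0.0068614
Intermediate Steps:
v(o, Z) = -5 + o
t = -568/189 (t = (71*(4*2))/(-4297 + 4108) = (71*8)/(-189) = 568*(-1/189) = -568/189 ≈ -3.0053)
t/(v(-1, 0) - 12*(-37)) = -568/(189*((-5 - 1) - 12*(-37))) = -568/(189*(-6 + 444)) = -568/189/438 = -568/189*1/438 = -284/41391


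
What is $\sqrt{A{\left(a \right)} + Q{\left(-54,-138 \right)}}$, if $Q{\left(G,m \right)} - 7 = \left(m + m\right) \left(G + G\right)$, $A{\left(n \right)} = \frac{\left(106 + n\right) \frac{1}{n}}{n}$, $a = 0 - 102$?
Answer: $\frac{4 \sqrt{4846801}}{51} \approx 172.67$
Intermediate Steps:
$a = -102$ ($a = 0 - 102 = -102$)
$A{\left(n \right)} = \frac{106 + n}{n^{2}}$ ($A{\left(n \right)} = \frac{\frac{1}{n} \left(106 + n\right)}{n} = \frac{106 + n}{n^{2}}$)
$Q{\left(G,m \right)} = 7 + 4 G m$ ($Q{\left(G,m \right)} = 7 + \left(m + m\right) \left(G + G\right) = 7 + 2 m 2 G = 7 + 4 G m$)
$\sqrt{A{\left(a \right)} + Q{\left(-54,-138 \right)}} = \sqrt{\frac{106 - 102}{10404} + \left(7 + 4 \left(-54\right) \left(-138\right)\right)} = \sqrt{\frac{1}{10404} \cdot 4 + \left(7 + 29808\right)} = \sqrt{\frac{1}{2601} + 29815} = \sqrt{\frac{77548816}{2601}} = \frac{4 \sqrt{4846801}}{51}$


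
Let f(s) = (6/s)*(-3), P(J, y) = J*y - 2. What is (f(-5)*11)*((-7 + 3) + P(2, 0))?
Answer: -1188/5 ≈ -237.60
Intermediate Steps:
P(J, y) = -2 + J*y
f(s) = -18/s
(f(-5)*11)*((-7 + 3) + P(2, 0)) = (-18/(-5)*11)*((-7 + 3) + (-2 + 2*0)) = (-18*(-⅕)*11)*(-4 + (-2 + 0)) = ((18/5)*11)*(-4 - 2) = (198/5)*(-6) = -1188/5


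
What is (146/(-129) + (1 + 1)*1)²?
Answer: 12544/16641 ≈ 0.75380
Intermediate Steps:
(146/(-129) + (1 + 1)*1)² = (146*(-1/129) + 2*1)² = (-146/129 + 2)² = (112/129)² = 12544/16641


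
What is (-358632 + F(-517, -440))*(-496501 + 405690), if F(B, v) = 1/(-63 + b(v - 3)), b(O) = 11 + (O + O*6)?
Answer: 102686054521267/3153 ≈ 3.2568e+10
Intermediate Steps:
b(O) = 11 + 7*O (b(O) = 11 + (O + 6*O) = 11 + 7*O)
F(B, v) = 1/(-73 + 7*v) (F(B, v) = 1/(-63 + (11 + 7*(v - 3))) = 1/(-63 + (11 + 7*(-3 + v))) = 1/(-63 + (11 + (-21 + 7*v))) = 1/(-63 + (-10 + 7*v)) = 1/(-73 + 7*v))
(-358632 + F(-517, -440))*(-496501 + 405690) = (-358632 + 1/(-73 + 7*(-440)))*(-496501 + 405690) = (-358632 + 1/(-73 - 3080))*(-90811) = (-358632 + 1/(-3153))*(-90811) = (-358632 - 1/3153)*(-90811) = -1130766697/3153*(-90811) = 102686054521267/3153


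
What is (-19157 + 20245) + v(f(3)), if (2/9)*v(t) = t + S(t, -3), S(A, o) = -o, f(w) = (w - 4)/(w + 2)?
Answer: 5503/5 ≈ 1100.6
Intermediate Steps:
f(w) = (-4 + w)/(2 + w)
v(t) = 27/2 + 9*t/2 (v(t) = 9*(t - 1*(-3))/2 = 9*(t + 3)/2 = 9*(3 + t)/2 = 27/2 + 9*t/2)
(-19157 + 20245) + v(f(3)) = (-19157 + 20245) + (27/2 + 9*((-4 + 3)/(2 + 3))/2) = 1088 + (27/2 + 9*(-1/5)/2) = 1088 + (27/2 + 9*((⅕)*(-1))/2) = 1088 + (27/2 + (9/2)*(-⅕)) = 1088 + (27/2 - 9/10) = 1088 + 63/5 = 5503/5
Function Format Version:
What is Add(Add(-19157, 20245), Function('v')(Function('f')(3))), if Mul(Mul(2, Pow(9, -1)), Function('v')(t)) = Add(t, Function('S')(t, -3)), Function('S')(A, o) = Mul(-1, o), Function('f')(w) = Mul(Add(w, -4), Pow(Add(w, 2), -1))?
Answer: Rational(5503, 5) ≈ 1100.6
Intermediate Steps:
Function('f')(w) = Mul(Pow(Add(2, w), -1), Add(-4, w)) (Function('f')(w) = Mul(Add(-4, w), Pow(Add(2, w), -1)) = Mul(Pow(Add(2, w), -1), Add(-4, w)))
Function('v')(t) = Add(Rational(27, 2), Mul(Rational(9, 2), t)) (Function('v')(t) = Mul(Rational(9, 2), Add(t, Mul(-1, -3))) = Mul(Rational(9, 2), Add(t, 3)) = Mul(Rational(9, 2), Add(3, t)) = Add(Rational(27, 2), Mul(Rational(9, 2), t)))
Add(Add(-19157, 20245), Function('v')(Function('f')(3))) = Add(Add(-19157, 20245), Add(Rational(27, 2), Mul(Rational(9, 2), Mul(Pow(Add(2, 3), -1), Add(-4, 3))))) = Add(1088, Add(Rational(27, 2), Mul(Rational(9, 2), Mul(Pow(5, -1), -1)))) = Add(1088, Add(Rational(27, 2), Mul(Rational(9, 2), Mul(Rational(1, 5), -1)))) = Add(1088, Add(Rational(27, 2), Mul(Rational(9, 2), Rational(-1, 5)))) = Add(1088, Add(Rational(27, 2), Rational(-9, 10))) = Add(1088, Rational(63, 5)) = Rational(5503, 5)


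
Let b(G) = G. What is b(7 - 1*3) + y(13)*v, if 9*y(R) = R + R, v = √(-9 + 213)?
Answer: 4 + 52*√51/9 ≈ 45.262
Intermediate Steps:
v = 2*√51 (v = √204 = 2*√51 ≈ 14.283)
y(R) = 2*R/9 (y(R) = (R + R)/9 = (2*R)/9 = 2*R/9)
b(7 - 1*3) + y(13)*v = (7 - 1*3) + ((2/9)*13)*(2*√51) = (7 - 3) + 26*(2*√51)/9 = 4 + 52*√51/9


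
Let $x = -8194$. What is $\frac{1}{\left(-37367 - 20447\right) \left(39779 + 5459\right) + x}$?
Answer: $- \frac{1}{2615397926} \approx -3.8235 \cdot 10^{-10}$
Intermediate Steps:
$\frac{1}{\left(-37367 - 20447\right) \left(39779 + 5459\right) + x} = \frac{1}{\left(-37367 - 20447\right) \left(39779 + 5459\right) - 8194} = \frac{1}{\left(-57814\right) 45238 - 8194} = \frac{1}{-2615389732 - 8194} = \frac{1}{-2615397926} = - \frac{1}{2615397926}$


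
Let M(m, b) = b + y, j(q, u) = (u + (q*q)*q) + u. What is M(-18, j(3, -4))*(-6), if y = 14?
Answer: -198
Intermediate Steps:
j(q, u) = q³ + 2*u (j(q, u) = (u + q²*q) + u = (u + q³) + u = q³ + 2*u)
M(m, b) = 14 + b (M(m, b) = b + 14 = 14 + b)
M(-18, j(3, -4))*(-6) = (14 + (3³ + 2*(-4)))*(-6) = (14 + (27 - 8))*(-6) = (14 + 19)*(-6) = 33*(-6) = -198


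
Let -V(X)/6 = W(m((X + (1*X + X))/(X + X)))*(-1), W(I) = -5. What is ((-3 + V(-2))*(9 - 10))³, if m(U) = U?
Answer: 35937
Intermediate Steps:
V(X) = -30 (V(X) = -(-30)*(-1) = -6*5 = -30)
((-3 + V(-2))*(9 - 10))³ = ((-3 - 30)*(9 - 10))³ = (-33*(-1))³ = 33³ = 35937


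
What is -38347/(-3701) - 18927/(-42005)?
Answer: 1680814562/155460505 ≈ 10.812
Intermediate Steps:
-38347/(-3701) - 18927/(-42005) = -38347*(-1/3701) - 18927*(-1/42005) = 38347/3701 + 18927/42005 = 1680814562/155460505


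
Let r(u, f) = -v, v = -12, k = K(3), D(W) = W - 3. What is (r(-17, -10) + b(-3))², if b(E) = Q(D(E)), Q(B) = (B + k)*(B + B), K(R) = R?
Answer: 2304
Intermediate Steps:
D(W) = -3 + W
k = 3
Q(B) = 2*B*(3 + B) (Q(B) = (B + 3)*(B + B) = (3 + B)*(2*B) = 2*B*(3 + B))
b(E) = 2*E*(-3 + E) (b(E) = 2*(-3 + E)*(3 + (-3 + E)) = 2*(-3 + E)*E = 2*E*(-3 + E))
r(u, f) = 12 (r(u, f) = -1*(-12) = 12)
(r(-17, -10) + b(-3))² = (12 + 2*(-3)*(-3 - 3))² = (12 + 2*(-3)*(-6))² = (12 + 36)² = 48² = 2304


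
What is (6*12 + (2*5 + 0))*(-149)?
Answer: -12218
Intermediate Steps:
(6*12 + (2*5 + 0))*(-149) = (72 + (10 + 0))*(-149) = (72 + 10)*(-149) = 82*(-149) = -12218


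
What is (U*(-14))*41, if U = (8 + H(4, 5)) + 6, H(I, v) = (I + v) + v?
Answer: -16072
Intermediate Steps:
H(I, v) = I + 2*v
U = 28 (U = (8 + (4 + 2*5)) + 6 = (8 + (4 + 10)) + 6 = (8 + 14) + 6 = 22 + 6 = 28)
(U*(-14))*41 = (28*(-14))*41 = -392*41 = -16072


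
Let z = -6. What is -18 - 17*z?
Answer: 84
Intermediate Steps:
-18 - 17*z = -18 - 17*(-6) = -18 + 102 = 84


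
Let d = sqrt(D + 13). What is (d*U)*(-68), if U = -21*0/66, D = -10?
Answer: 0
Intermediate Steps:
d = sqrt(3) (d = sqrt(-10 + 13) = sqrt(3) ≈ 1.7320)
U = 0 (U = 0*(1/66) = 0)
(d*U)*(-68) = (sqrt(3)*0)*(-68) = 0*(-68) = 0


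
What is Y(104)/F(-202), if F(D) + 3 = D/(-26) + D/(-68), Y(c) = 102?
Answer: 45084/3421 ≈ 13.179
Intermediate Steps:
F(D) = -3 - 47*D/884 (F(D) = -3 + (D/(-26) + D/(-68)) = -3 + (D*(-1/26) + D*(-1/68)) = -3 + (-D/26 - D/68) = -3 - 47*D/884)
Y(104)/F(-202) = 102/(-3 - 47/884*(-202)) = 102/(-3 + 4747/442) = 102/(3421/442) = 102*(442/3421) = 45084/3421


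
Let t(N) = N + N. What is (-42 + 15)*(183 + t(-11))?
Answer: -4347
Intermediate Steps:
t(N) = 2*N
(-42 + 15)*(183 + t(-11)) = (-42 + 15)*(183 + 2*(-11)) = -27*(183 - 22) = -27*161 = -4347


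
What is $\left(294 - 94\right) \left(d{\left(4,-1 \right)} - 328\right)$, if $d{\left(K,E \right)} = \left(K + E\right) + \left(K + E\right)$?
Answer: $-64400$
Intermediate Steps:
$d{\left(K,E \right)} = 2 E + 2 K$ ($d{\left(K,E \right)} = \left(E + K\right) + \left(E + K\right) = 2 E + 2 K$)
$\left(294 - 94\right) \left(d{\left(4,-1 \right)} - 328\right) = \left(294 - 94\right) \left(\left(2 \left(-1\right) + 2 \cdot 4\right) - 328\right) = 200 \left(\left(-2 + 8\right) - 328\right) = 200 \left(6 - 328\right) = 200 \left(-322\right) = -64400$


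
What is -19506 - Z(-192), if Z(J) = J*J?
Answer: -56370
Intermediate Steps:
Z(J) = J²
-19506 - Z(-192) = -19506 - 1*(-192)² = -19506 - 1*36864 = -19506 - 36864 = -56370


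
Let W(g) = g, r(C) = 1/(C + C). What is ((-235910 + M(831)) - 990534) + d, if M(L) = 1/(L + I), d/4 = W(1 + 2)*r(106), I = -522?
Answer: -20085472408/16377 ≈ -1.2264e+6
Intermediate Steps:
r(C) = 1/(2*C)
d = 3/53 (d = 4*((1 + 2)*((½)/106)) = 4*(3*((½)*(1/106))) = 4*(3*(1/212)) = 4*(3/212) = 3/53 ≈ 0.056604)
M(L) = 1/(-522 + L) (M(L) = 1/(L - 522) = 1/(-522 + L))
((-235910 + M(831)) - 990534) + d = ((-235910 + 1/(-522 + 831)) - 990534) + 3/53 = ((-235910 + 1/309) - 990534) + 3/53 = (-72896189/309 - 990534) + 3/53 = -378971195/309 + 3/53 = -20085472408/16377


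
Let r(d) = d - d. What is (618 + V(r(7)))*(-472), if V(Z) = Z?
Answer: -291696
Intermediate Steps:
r(d) = 0
(618 + V(r(7)))*(-472) = (618 + 0)*(-472) = 618*(-472) = -291696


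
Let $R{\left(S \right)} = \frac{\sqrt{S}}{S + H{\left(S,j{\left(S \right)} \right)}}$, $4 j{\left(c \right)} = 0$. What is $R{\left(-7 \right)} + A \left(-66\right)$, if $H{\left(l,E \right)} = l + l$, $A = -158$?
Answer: $10428 - \frac{i \sqrt{7}}{21} \approx 10428.0 - 0.12599 i$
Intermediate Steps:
$j{\left(c \right)} = 0$ ($j{\left(c \right)} = \frac{1}{4} \cdot 0 = 0$)
$H{\left(l,E \right)} = 2 l$
$R{\left(S \right)} = \frac{1}{3 \sqrt{S}}$ ($R{\left(S \right)} = \frac{\sqrt{S}}{S + 2 S} = \frac{\sqrt{S}}{3 S} = \frac{1}{3 S} \sqrt{S} = \frac{1}{3 \sqrt{S}}$)
$R{\left(-7 \right)} + A \left(-66\right) = \frac{1}{3 i \sqrt{7}} - -10428 = \frac{\left(- \frac{1}{7}\right) i \sqrt{7}}{3} + 10428 = - \frac{i \sqrt{7}}{21} + 10428 = 10428 - \frac{i \sqrt{7}}{21}$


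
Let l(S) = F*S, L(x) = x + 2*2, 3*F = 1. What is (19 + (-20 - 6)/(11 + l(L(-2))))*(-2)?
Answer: -1174/35 ≈ -33.543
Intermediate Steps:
F = 1/3 (F = (1/3)*1 = 1/3 ≈ 0.33333)
L(x) = 4 + x (L(x) = x + 4 = 4 + x)
l(S) = S/3
(19 + (-20 - 6)/(11 + l(L(-2))))*(-2) = (19 + (-20 - 6)/(11 + (4 - 2)/3))*(-2) = (19 - 26/(11 + (1/3)*2))*(-2) = (19 - 26/(11 + 2/3))*(-2) = (19 - 26/35/3)*(-2) = (19 - 26*3/35)*(-2) = (19 - 78/35)*(-2) = (587/35)*(-2) = -1174/35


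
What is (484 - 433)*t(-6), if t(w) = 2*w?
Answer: -612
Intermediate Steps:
(484 - 433)*t(-6) = (484 - 433)*(2*(-6)) = 51*(-12) = -612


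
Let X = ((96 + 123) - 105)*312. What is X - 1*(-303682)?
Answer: 339250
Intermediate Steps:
X = 35568 (X = (219 - 105)*312 = 114*312 = 35568)
X - 1*(-303682) = 35568 - 1*(-303682) = 35568 + 303682 = 339250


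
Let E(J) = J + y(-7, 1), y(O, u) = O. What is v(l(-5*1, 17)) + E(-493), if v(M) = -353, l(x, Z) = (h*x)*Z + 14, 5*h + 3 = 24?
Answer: -853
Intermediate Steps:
h = 21/5 (h = -⅗ + (⅕)*24 = -⅗ + 24/5 = 21/5 ≈ 4.2000)
E(J) = -7 + J (E(J) = J - 7 = -7 + J)
l(x, Z) = 14 + 21*Z*x/5 (l(x, Z) = (21*x/5)*Z + 14 = 21*Z*x/5 + 14 = 14 + 21*Z*x/5)
v(l(-5*1, 17)) + E(-493) = -353 + (-7 - 493) = -353 - 500 = -853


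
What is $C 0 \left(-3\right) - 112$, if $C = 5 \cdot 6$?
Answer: $-112$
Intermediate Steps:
$C = 30$
$C 0 \left(-3\right) - 112 = 30 \cdot 0 \left(-3\right) - 112 = 0 \left(-3\right) - 112 = 0 - 112 = -112$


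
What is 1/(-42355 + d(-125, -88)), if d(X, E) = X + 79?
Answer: -1/42401 ≈ -2.3584e-5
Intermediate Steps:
d(X, E) = 79 + X
1/(-42355 + d(-125, -88)) = 1/(-42355 + (79 - 125)) = 1/(-42355 - 46) = 1/(-42401) = -1/42401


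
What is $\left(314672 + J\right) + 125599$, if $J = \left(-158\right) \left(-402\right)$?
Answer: $503787$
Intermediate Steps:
$J = 63516$
$\left(314672 + J\right) + 125599 = \left(314672 + 63516\right) + 125599 = 378188 + 125599 = 503787$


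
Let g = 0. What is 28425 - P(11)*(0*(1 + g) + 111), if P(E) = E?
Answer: 27204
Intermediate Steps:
28425 - P(11)*(0*(1 + g) + 111) = 28425 - 11*(0*(1 + 0) + 111) = 28425 - 11*(0*1 + 111) = 28425 - 11*(0 + 111) = 28425 - 11*111 = 28425 - 1*1221 = 28425 - 1221 = 27204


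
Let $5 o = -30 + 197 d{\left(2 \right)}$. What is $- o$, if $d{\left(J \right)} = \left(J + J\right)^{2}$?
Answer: $- \frac{3122}{5} \approx -624.4$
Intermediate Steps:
$d{\left(J \right)} = 4 J^{2}$ ($d{\left(J \right)} = \left(2 J\right)^{2} = 4 J^{2}$)
$o = \frac{3122}{5}$ ($o = \frac{-30 + 197 \cdot 4 \cdot 2^{2}}{5} = \frac{-30 + 197 \cdot 4 \cdot 4}{5} = \frac{-30 + 197 \cdot 16}{5} = \frac{-30 + 3152}{5} = \frac{1}{5} \cdot 3122 = \frac{3122}{5} \approx 624.4$)
$- o = \left(-1\right) \frac{3122}{5} = - \frac{3122}{5}$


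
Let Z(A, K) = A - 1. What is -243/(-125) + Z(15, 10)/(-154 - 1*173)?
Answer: 77711/40875 ≈ 1.9012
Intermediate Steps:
Z(A, K) = -1 + A
-243/(-125) + Z(15, 10)/(-154 - 1*173) = -243/(-125) + (-1 + 15)/(-154 - 1*173) = -243*(-1/125) + 14/(-154 - 173) = 243/125 + 14/(-327) = 243/125 + 14*(-1/327) = 243/125 - 14/327 = 77711/40875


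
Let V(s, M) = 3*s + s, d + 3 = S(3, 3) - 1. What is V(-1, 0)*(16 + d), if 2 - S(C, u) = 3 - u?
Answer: -56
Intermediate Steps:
S(C, u) = -1 + u (S(C, u) = 2 - (3 - u) = 2 + (-3 + u) = -1 + u)
d = -2 (d = -3 + ((-1 + 3) - 1) = -3 + (2 - 1) = -3 + 1 = -2)
V(s, M) = 4*s
V(-1, 0)*(16 + d) = (4*(-1))*(16 - 2) = -4*14 = -56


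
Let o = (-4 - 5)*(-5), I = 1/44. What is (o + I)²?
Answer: 3924361/1936 ≈ 2027.0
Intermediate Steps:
I = 1/44 ≈ 0.022727
o = 45 (o = -9*(-5) = 45)
(o + I)² = (45 + 1/44)² = (1981/44)² = 3924361/1936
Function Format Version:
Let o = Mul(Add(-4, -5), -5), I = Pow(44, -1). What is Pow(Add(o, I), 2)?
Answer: Rational(3924361, 1936) ≈ 2027.0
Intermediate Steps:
I = Rational(1, 44) ≈ 0.022727
o = 45 (o = Mul(-9, -5) = 45)
Pow(Add(o, I), 2) = Pow(Add(45, Rational(1, 44)), 2) = Pow(Rational(1981, 44), 2) = Rational(3924361, 1936)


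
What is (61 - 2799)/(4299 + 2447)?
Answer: -1369/3373 ≈ -0.40587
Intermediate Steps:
(61 - 2799)/(4299 + 2447) = -2738/6746 = -2738*1/6746 = -1369/3373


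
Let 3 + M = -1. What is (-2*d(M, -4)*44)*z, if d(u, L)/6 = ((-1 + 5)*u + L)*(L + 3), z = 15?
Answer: -158400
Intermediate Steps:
M = -4 (M = -3 - 1 = -4)
d(u, L) = 6*(3 + L)*(L + 4*u) (d(u, L) = 6*(((-1 + 5)*u + L)*(L + 3)) = 6*((4*u + L)*(3 + L)) = 6*((L + 4*u)*(3 + L)) = 6*((3 + L)*(L + 4*u)) = 6*(3 + L)*(L + 4*u))
(-2*d(M, -4)*44)*z = (-2*(6*(-4)² + 18*(-4) + 72*(-4) + 24*(-4)*(-4))*44)*15 = (-2*(6*16 - 72 - 288 + 384)*44)*15 = (-2*(96 - 72 - 288 + 384)*44)*15 = (-2*120*44)*15 = -240*44*15 = -10560*15 = -158400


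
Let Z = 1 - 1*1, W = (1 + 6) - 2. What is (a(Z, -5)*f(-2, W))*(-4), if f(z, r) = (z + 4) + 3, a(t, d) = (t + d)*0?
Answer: 0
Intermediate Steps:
W = 5 (W = 7 - 2 = 5)
Z = 0 (Z = 1 - 1 = 0)
a(t, d) = 0 (a(t, d) = (d + t)*0 = 0)
f(z, r) = 7 + z (f(z, r) = (4 + z) + 3 = 7 + z)
(a(Z, -5)*f(-2, W))*(-4) = (0*(7 - 2))*(-4) = (0*5)*(-4) = 0*(-4) = 0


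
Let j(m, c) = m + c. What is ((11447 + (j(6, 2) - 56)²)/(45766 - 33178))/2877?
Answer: 13751/36215676 ≈ 0.00037970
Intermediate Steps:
j(m, c) = c + m
((11447 + (j(6, 2) - 56)²)/(45766 - 33178))/2877 = ((11447 + ((2 + 6) - 56)²)/(45766 - 33178))/2877 = ((11447 + (8 - 56)²)/12588)*(1/2877) = ((11447 + (-48)²)*(1/12588))*(1/2877) = ((11447 + 2304)*(1/12588))*(1/2877) = (13751*(1/12588))*(1/2877) = (13751/12588)*(1/2877) = 13751/36215676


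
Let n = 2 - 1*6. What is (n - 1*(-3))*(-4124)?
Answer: 4124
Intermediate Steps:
n = -4 (n = 2 - 6 = -4)
(n - 1*(-3))*(-4124) = (-4 - 1*(-3))*(-4124) = (-4 + 3)*(-4124) = -1*(-4124) = 4124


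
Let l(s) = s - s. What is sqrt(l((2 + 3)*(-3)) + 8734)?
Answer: sqrt(8734) ≈ 93.456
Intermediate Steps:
l(s) = 0
sqrt(l((2 + 3)*(-3)) + 8734) = sqrt(0 + 8734) = sqrt(8734)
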